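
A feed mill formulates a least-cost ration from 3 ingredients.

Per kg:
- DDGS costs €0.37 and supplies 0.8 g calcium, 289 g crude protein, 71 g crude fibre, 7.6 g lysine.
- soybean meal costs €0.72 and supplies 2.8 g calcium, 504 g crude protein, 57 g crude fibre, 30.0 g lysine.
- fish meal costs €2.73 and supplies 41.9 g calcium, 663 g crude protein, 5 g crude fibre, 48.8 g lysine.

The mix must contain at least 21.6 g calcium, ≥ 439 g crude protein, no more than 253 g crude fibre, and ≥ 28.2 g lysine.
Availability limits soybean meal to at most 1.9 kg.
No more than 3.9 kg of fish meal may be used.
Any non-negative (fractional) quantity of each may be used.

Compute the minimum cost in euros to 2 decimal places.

Treat it as an LP. Let x1 = kg of DDGS, x2 = kg of soybean meal, x3 = kg of fish meal.
min 0.37x1 + 0.72x2 + 2.73x3 s.t.:
  0.8x1 + 2.8x2 + 41.9x3 ≥ 21.6   (calcium)
  289x1 + 504x2 + 663x3 ≥ 439   (crude protein)
  71x1 + 57x2 + 5x3 ≤ 253   (crude fibre)
  7.6x1 + 30x2 + 48.8x3 ≥ 28.2   (lysine)
  x2 ≤ 1.9
  x3 ≤ 3.9
  x1, x2, x3 ≥ 0.
The optimal mix uses every input. There the calcium, crude protein, lysine constraints are tight.
That vertex is x1 = 0.2777, x2 = 0.04455, x3 = 0.5072.
Objective = 0.37·0.2777 + 0.72·0.04455 + 2.73·0.5072 = 1.5195.

€1.52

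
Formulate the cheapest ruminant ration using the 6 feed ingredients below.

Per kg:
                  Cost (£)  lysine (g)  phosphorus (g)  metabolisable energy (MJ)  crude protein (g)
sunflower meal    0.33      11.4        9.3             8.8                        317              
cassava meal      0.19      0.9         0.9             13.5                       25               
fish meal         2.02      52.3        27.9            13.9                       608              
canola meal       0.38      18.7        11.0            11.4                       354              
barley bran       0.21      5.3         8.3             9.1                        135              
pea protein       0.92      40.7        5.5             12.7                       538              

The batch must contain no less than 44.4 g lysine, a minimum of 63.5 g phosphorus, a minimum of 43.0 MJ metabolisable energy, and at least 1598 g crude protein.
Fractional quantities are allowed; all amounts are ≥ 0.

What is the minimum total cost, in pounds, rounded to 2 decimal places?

Set it up as a linear program. Let x1 = kg of sunflower meal, x2 = kg of cassava meal, x3 = kg of fish meal, x4 = kg of canola meal, x5 = kg of barley bran, x6 = kg of pea protein.
Minimise 0.33x1 + 0.19x2 + 2.02x3 + 0.38x4 + 0.21x5 + 0.92x6 subject to:
  11.4x1 + 0.9x2 + 52.3x3 + 18.7x4 + 5.3x5 + 40.7x6 ≥ 44.4   (lysine)
  9.3x1 + 0.9x2 + 27.9x3 + 11x4 + 8.3x5 + 5.5x6 ≥ 63.5   (phosphorus)
  8.8x1 + 13.5x2 + 13.9x3 + 11.4x4 + 9.1x5 + 12.7x6 ≥ 43   (metabolisable energy)
  317x1 + 25x2 + 608x3 + 354x4 + 135x5 + 538x6 ≥ 1598   (crude protein)
  x1, x2, x3, x4, x5, x6 ≥ 0.
The cheapest feasible vertex uses only sunflower meal, barley bran; cassava meal, fish meal, canola meal, pea protein are not used. Binding constraints: phosphorus and crude protein.
Solving gives x1 = 3.41, x5 = 3.83.
Hence cost = 0.33·3.41 + 0.21·3.83 = £1.9296.

£1.93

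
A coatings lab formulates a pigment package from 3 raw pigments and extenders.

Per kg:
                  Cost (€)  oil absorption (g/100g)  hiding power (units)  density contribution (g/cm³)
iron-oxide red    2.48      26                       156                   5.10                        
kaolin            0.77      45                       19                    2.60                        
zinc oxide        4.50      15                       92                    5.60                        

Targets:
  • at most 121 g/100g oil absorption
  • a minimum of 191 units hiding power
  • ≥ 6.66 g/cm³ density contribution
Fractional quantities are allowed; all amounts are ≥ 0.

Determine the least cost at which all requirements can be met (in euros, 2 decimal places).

Let x1 = kg of iron-oxide red, x2 = kg of kaolin, x3 = kg of zinc oxide.
min 2.48x1 + 0.77x2 + 4.5x3 with:
  26x1 + 45x2 + 15x3 ≤ 121   (oil absorption)
  156x1 + 19x2 + 92x3 ≥ 191   (hiding power)
  5.1x1 + 2.6x2 + 5.6x3 ≥ 6.66   (density contribution)
  x1, x2, x3 ≥ 0.
The optimal basis is {iron-oxide red, kaolin}; zinc oxide drops out. Binding constraints: hiding power and density contribution.
That vertex is x1 = 1.1988, x2 = 0.21011.
Hence cost = 2.48·1.1988 + 0.77·0.21011 = €3.1348.

€3.13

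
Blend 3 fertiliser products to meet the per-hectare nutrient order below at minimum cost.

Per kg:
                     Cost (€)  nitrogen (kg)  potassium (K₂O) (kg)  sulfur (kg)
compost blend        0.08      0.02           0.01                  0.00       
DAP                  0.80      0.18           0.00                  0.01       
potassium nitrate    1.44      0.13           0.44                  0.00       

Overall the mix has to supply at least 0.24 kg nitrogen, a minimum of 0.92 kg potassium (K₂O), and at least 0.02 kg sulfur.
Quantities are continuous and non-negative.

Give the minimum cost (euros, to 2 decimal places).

Let x1 = kg of compost blend, x2 = kg of DAP, x3 = kg of potassium nitrate.
min 0.08x1 + 0.8x2 + 1.44x3 with:
  0.02x1 + 0.18x2 + 0.13x3 ≥ 0.24   (nitrogen)
  0.01x1 + 0.44x3 ≥ 0.92   (potassium (K₂O))
  0.01x2 ≥ 0.02   (sulfur)
  x1, x2, x3 ≥ 0.
The optimal basis is {DAP, potassium nitrate}; compost blend drops out. There the potassium (K₂O) and sulfur constraints are tight.
So DAP = 2 kg, potassium nitrate = 2.091 kg.
Total cost: 0.8·2 + 1.44·2.091 = 4.6110.

€4.61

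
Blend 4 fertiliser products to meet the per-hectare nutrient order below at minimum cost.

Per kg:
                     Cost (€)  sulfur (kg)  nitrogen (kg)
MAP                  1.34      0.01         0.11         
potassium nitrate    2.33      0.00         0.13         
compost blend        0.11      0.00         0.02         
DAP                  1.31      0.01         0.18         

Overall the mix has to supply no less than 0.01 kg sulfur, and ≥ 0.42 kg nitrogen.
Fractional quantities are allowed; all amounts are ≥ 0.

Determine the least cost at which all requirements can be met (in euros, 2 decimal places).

€2.63

Treat it as an LP. Let x1 = kg of MAP, x2 = kg of potassium nitrate, x3 = kg of compost blend, x4 = kg of DAP.
Minimise 1.34x1 + 2.33x2 + 0.11x3 + 1.31x4 with:
  0.01x1 + 0.01x4 ≥ 0.01   (sulfur)
  0.11x1 + 0.13x2 + 0.02x3 + 0.18x4 ≥ 0.42   (nitrogen)
  x1, x2, x3, x4 ≥ 0.
The cheapest feasible vertex uses only compost blend, DAP; MAP, potassium nitrate are not used. There the sulfur and nitrogen constraints are tight.
So compost blend = 12 kg, DAP = 1 kg.
Hence cost = 0.11·12 + 1.31·1 = €2.6300.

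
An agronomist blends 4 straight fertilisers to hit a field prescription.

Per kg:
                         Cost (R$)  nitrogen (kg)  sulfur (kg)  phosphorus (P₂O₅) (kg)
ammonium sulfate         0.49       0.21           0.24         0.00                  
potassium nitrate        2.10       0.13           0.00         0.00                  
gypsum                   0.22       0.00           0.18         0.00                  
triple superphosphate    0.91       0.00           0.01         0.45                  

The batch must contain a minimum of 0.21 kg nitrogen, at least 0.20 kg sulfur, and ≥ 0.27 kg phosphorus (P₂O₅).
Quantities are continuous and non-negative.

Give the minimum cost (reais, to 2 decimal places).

Let x1 = kg of ammonium sulfate, x2 = kg of potassium nitrate, x3 = kg of gypsum, x4 = kg of triple superphosphate.
Minimise 0.49x1 + 2.1x2 + 0.22x3 + 0.91x4 subject to:
  0.21x1 + 0.13x2 ≥ 0.21   (nitrogen)
  0.24x1 + 0.18x3 + 0.01x4 ≥ 0.2   (sulfur)
  0.45x4 ≥ 0.27   (phosphorus (P₂O₅))
  x1, x2, x3, x4 ≥ 0.
At the optimum only ammonium sulfate, triple superphosphate are positive (potassium nitrate, gypsum = 0). The nitrogen and phosphorus (P₂O₅) requirements are met with equality.
Solving gives x1 = 1, x4 = 0.6.
Total cost: 0.49·1 + 0.91·0.6 = 1.0360.

R$1.04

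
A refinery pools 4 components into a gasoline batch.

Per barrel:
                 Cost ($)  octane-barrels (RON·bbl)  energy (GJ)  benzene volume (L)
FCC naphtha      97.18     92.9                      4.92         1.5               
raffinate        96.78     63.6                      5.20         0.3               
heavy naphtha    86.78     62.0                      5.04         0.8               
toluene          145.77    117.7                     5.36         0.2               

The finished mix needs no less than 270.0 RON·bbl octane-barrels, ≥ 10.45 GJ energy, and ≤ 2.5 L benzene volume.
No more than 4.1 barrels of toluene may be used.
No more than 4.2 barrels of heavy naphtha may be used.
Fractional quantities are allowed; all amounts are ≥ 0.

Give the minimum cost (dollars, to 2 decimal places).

$307.21

Let x1 = barrels of FCC naphtha, x2 = barrels of raffinate, x3 = barrels of heavy naphtha, x4 = barrels of toluene.
Minimize 97.18x1 + 96.78x2 + 86.78x3 + 145.77x4 subject to:
  92.9x1 + 63.6x2 + 62x3 + 117.7x4 ≥ 270   (octane-barrels)
  4.92x1 + 5.2x2 + 5.04x3 + 5.36x4 ≥ 10.45   (energy)
  1.5x1 + 0.3x2 + 0.8x3 + 0.2x4 ≤ 2.5   (benzene volume)
  x4 ≤ 4.1
  x3 ≤ 4.2
  x1, x2, x3, x4 ≥ 0.
The cheapest feasible vertex uses only FCC naphtha, toluene; raffinate, heavy naphtha are not used. The octane-barrels and benzene volume requirements are met with equality.
So FCC naphtha = 1.52086 barrels, toluene = 1.09356 barrels.
Total cost: 97.18·1.52086 + 145.77·1.09356 = 307.2054.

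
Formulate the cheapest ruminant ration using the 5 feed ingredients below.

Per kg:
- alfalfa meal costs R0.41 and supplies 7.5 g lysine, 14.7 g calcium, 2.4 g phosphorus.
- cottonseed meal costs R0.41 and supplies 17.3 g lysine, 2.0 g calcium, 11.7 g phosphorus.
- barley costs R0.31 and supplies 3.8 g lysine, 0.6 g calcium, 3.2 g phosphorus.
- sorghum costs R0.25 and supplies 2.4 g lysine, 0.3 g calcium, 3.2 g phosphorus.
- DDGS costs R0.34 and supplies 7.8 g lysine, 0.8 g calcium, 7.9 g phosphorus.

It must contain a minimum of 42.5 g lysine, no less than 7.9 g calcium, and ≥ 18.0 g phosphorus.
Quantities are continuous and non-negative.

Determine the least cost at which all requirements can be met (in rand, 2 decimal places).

R1.06

Let x1 = kg of alfalfa meal, x2 = kg of cottonseed meal, x3 = kg of barley, x4 = kg of sorghum, x5 = kg of DDGS.
Minimise 0.41x1 + 0.41x2 + 0.31x3 + 0.25x4 + 0.34x5 s.t.:
  7.5x1 + 17.3x2 + 3.8x3 + 2.4x4 + 7.8x5 ≥ 42.5   (lysine)
  14.7x1 + 2x2 + 0.6x3 + 0.3x4 + 0.8x5 ≥ 7.9   (calcium)
  2.4x1 + 11.7x2 + 3.2x3 + 3.2x4 + 7.9x5 ≥ 18   (phosphorus)
  x1, x2, x3, x4, x5 ≥ 0.
The cheapest feasible vertex uses only alfalfa meal, cottonseed meal; barley, sorghum, DDGS are not used. The lysine and calcium requirements are met with equality.
Solving gives x1 = 0.2159, x2 = 2.363.
Total cost: 0.41·0.2159 + 0.41·2.363 = 1.0573.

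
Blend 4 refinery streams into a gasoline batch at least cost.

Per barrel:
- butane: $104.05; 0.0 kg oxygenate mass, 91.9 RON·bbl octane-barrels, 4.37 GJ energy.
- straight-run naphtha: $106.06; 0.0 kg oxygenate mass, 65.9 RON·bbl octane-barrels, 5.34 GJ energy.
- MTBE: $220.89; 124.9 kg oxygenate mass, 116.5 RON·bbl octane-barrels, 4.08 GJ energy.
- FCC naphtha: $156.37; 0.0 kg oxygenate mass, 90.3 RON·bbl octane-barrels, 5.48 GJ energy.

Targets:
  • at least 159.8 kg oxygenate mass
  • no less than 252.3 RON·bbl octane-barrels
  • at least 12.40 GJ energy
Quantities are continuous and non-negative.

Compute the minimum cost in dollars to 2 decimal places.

Let x1 = barrels of butane, x2 = barrels of straight-run naphtha, x3 = barrels of MTBE, x4 = barrels of FCC naphtha.
min 104.05x1 + 106.06x2 + 220.89x3 + 156.37x4 subject to:
  124.9x3 ≥ 159.8   (oxygenate mass)
  91.9x1 + 65.9x2 + 116.5x3 + 90.3x4 ≥ 252.3   (octane-barrels)
  4.37x1 + 5.34x2 + 4.08x3 + 5.48x4 ≥ 12.4   (energy)
  x1, x2, x3, x4 ≥ 0.
The optimal basis is {butane, straight-run naphtha, MTBE}; FCC naphtha drops out. Binding constraints: oxygenate mass, octane-barrels, energy.
Solving gives x1 = 0.385578, x2 = 1.02902, x3 = 1.27942.
Total cost: 104.05·0.385578 + 106.06·1.02902 + 220.89·1.27942 = 431.8683.

$431.87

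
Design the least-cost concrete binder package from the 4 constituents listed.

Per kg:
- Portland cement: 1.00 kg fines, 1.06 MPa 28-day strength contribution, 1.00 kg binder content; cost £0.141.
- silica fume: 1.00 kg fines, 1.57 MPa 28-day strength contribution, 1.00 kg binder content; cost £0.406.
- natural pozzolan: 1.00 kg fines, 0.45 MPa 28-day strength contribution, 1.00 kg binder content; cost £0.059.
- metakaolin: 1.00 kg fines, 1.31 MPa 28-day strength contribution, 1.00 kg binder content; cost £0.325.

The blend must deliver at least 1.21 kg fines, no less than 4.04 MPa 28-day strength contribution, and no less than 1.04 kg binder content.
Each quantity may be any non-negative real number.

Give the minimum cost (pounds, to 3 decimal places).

£0.530

Treat it as an LP. Let x1 = kg of Portland cement, x2 = kg of silica fume, x3 = kg of natural pozzolan, x4 = kg of metakaolin.
Minimise 0.141x1 + 0.406x2 + 0.059x3 + 0.325x4 s.t.:
  1x1 + 1x2 + 1x3 + 1x4 ≥ 1.21   (fines)
  1.06x1 + 1.57x2 + 0.45x3 + 1.31x4 ≥ 4.04   (28-day strength contribution)
  1x1 + 1x2 + 1x3 + 1x4 ≥ 1.04   (binder content)
  x1, x2, x3, x4 ≥ 0.
At the optimum only natural pozzolan is positive (Portland cement, silica fume, metakaolin = 0). The 28-day strength contribution requirement is met with equality.
Solving gives x3 = 8.978.
Cost = 0.059·8.978 = 0.52970.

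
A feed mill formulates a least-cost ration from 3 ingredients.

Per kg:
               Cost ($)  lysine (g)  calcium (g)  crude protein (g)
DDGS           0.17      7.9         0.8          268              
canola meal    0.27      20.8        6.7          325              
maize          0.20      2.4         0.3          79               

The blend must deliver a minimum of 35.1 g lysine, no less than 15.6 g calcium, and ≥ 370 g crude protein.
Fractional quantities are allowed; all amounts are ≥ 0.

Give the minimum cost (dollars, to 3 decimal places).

Set it up as a linear program. Let x1 = kg of DDGS, x2 = kg of canola meal, x3 = kg of maize.
Minimize 0.17x1 + 0.27x2 + 0.2x3 with:
  7.9x1 + 20.8x2 + 2.4x3 ≥ 35.1   (lysine)
  0.8x1 + 6.7x2 + 0.3x3 ≥ 15.6   (calcium)
  268x1 + 325x2 + 79x3 ≥ 370   (crude protein)
  x1, x2, x3 ≥ 0.
The optimal basis is {canola meal}; DDGS, maize drop out. Binding constraint: calcium.
Optimal quantities: canola meal = 2.328 kg.
Total cost: 0.27·2.328 = 0.62856.

$0.629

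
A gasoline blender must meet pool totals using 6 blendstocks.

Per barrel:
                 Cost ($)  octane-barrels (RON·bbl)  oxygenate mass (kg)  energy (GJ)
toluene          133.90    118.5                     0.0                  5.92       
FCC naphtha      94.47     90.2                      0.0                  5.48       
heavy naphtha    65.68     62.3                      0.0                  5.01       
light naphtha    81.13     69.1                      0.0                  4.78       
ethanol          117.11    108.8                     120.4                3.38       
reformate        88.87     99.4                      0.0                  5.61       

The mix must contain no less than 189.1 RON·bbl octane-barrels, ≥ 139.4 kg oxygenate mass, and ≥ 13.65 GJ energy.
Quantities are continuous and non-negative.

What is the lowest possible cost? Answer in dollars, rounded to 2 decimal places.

Let x1 = barrels of toluene, x2 = barrels of FCC naphtha, x3 = barrels of heavy naphtha, x4 = barrels of light naphtha, x5 = barrels of ethanol, x6 = barrels of reformate.
Minimize 133.9x1 + 94.47x2 + 65.68x3 + 81.13x4 + 117.11x5 + 88.87x6 subject to:
  118.5x1 + 90.2x2 + 62.3x3 + 69.1x4 + 108.8x5 + 99.4x6 ≥ 189.1   (octane-barrels)
  120.4x5 ≥ 139.4   (oxygenate mass)
  5.92x1 + 5.48x2 + 5.01x3 + 4.78x4 + 3.38x5 + 5.61x6 ≥ 13.65   (energy)
  x1, x2, x3, x4, x5, x6 ≥ 0.
At the optimum only heavy naphtha, ethanol are positive (toluene, FCC naphtha, light naphtha, reformate = 0). Binding constraints: oxygenate mass and energy.
That vertex is x3 = 1.94344, x5 = 1.15781.
Total cost: 65.68·1.94344 + 117.11·1.15781 = 263.2363.

$263.24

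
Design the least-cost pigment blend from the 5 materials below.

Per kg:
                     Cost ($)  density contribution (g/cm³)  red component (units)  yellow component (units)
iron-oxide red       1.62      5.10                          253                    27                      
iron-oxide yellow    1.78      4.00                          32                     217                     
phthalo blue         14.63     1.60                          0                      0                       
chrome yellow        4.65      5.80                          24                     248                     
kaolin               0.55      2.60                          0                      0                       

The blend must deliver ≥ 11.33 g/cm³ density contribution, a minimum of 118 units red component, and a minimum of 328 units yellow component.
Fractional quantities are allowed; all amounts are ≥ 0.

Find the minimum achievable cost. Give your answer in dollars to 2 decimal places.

Let x1 = kg of iron-oxide red, x2 = kg of iron-oxide yellow, x3 = kg of phthalo blue, x4 = kg of chrome yellow, x5 = kg of kaolin.
Minimise 1.62x1 + 1.78x2 + 14.63x3 + 4.65x4 + 0.55x5 with:
  5.1x1 + 4x2 + 1.6x3 + 5.8x4 + 2.6x5 ≥ 11.33   (density contribution)
  253x1 + 32x2 + 24x4 ≥ 118   (red component)
  27x1 + 217x2 + 248x4 ≥ 328   (yellow component)
  x1, x2, x3, x4, x5 ≥ 0.
The minimum-cost mix takes nothing from phthalo blue, chrome yellow — only iron-oxide red, iron-oxide yellow, kaolin. Binding constraints: density contribution, red component, yellow component.
Solving gives x1 = 0.2796, x2 = 1.477, x5 = 1.537.
Objective = 1.62·0.2796 + 1.78·1.477 + 0.55·1.537 = 3.9274.

$3.93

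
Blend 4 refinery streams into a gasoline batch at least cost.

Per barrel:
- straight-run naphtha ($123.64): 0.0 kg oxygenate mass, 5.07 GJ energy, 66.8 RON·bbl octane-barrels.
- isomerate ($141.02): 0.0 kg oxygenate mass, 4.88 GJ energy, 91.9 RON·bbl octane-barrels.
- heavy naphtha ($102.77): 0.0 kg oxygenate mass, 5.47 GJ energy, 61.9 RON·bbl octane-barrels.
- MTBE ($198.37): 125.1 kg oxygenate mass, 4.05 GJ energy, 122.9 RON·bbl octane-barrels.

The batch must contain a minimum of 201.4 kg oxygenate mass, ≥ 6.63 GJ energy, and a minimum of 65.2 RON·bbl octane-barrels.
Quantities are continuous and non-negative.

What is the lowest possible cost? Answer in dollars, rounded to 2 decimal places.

$321.42

Let x1 = barrels of straight-run naphtha, x2 = barrels of isomerate, x3 = barrels of heavy naphtha, x4 = barrels of MTBE.
Minimise 123.64x1 + 141.02x2 + 102.77x3 + 198.37x4 subject to:
  125.1x4 ≥ 201.4   (oxygenate mass)
  5.07x1 + 4.88x2 + 5.47x3 + 4.05x4 ≥ 6.63   (energy)
  66.8x1 + 91.9x2 + 61.9x3 + 122.9x4 ≥ 65.2   (octane-barrels)
  x1, x2, x3, x4 ≥ 0.
At the optimum only heavy naphtha, MTBE are positive (straight-run naphtha, isomerate = 0). There the oxygenate mass and energy constraints are tight.
That vertex is x3 = 0.020083, x4 = 1.6099.
Objective = 102.77·0.020083 + 198.37·1.6099 = 321.4198.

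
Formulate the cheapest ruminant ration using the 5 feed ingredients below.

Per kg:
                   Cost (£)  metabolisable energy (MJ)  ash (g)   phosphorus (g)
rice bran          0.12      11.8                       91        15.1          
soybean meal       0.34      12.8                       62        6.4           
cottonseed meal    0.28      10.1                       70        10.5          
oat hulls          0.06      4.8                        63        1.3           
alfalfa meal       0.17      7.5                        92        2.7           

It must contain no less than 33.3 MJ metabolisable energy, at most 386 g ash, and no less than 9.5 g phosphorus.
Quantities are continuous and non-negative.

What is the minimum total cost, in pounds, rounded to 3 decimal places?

£0.339

Let x1 = kg of rice bran, x2 = kg of soybean meal, x3 = kg of cottonseed meal, x4 = kg of oat hulls, x5 = kg of alfalfa meal.
Minimise 0.12x1 + 0.34x2 + 0.28x3 + 0.06x4 + 0.17x5 s.t.:
  11.8x1 + 12.8x2 + 10.1x3 + 4.8x4 + 7.5x5 ≥ 33.3   (metabolisable energy)
  91x1 + 62x2 + 70x3 + 63x4 + 92x5 ≤ 386   (ash)
  15.1x1 + 6.4x2 + 10.5x3 + 1.3x4 + 2.7x5 ≥ 9.5   (phosphorus)
  x1, x2, x3, x4, x5 ≥ 0.
The optimal basis is {rice bran}; soybean meal, cottonseed meal, oat hulls, alfalfa meal drop out. Binding constraint: metabolisable energy.
So rice bran = 2.822 kg.
Cost = 0.12·2.822 = 0.33864.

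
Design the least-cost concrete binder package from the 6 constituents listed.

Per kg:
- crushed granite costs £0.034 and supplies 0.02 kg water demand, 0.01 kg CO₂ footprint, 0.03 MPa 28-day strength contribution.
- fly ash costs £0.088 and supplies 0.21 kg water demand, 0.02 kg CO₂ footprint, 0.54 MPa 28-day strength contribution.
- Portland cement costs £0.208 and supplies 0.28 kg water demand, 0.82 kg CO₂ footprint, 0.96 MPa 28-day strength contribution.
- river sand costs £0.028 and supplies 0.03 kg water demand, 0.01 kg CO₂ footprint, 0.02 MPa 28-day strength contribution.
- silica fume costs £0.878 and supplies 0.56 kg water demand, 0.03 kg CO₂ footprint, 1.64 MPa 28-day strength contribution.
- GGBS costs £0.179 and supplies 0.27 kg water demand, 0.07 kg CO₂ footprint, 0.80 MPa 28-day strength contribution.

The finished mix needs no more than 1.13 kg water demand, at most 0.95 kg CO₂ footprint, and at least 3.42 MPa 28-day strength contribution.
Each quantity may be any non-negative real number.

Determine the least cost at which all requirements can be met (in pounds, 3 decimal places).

Treat it as an LP. Let x1 = kg of crushed granite, x2 = kg of fly ash, x3 = kg of Portland cement, x4 = kg of river sand, x5 = kg of silica fume, x6 = kg of GGBS.
min 0.034x1 + 0.088x2 + 0.208x3 + 0.028x4 + 0.878x5 + 0.179x6 subject to:
  0.02x1 + 0.21x2 + 0.28x3 + 0.03x4 + 0.56x5 + 0.27x6 ≤ 1.13   (water demand)
  0.01x1 + 0.02x2 + 0.82x3 + 0.01x4 + 0.03x5 + 0.07x6 ≤ 0.95   (CO₂ footprint)
  0.03x1 + 0.54x2 + 0.96x3 + 0.02x4 + 1.64x5 + 0.8x6 ≥ 3.42   (28-day strength contribution)
  x1, x2, x3, x4, x5, x6 ≥ 0.
The cheapest feasible vertex uses only fly ash, Portland cement, GGBS; crushed granite, river sand, silica fume are not used. There the water demand, CO₂ footprint, 28-day strength contribution constraints are tight.
Solving gives x2 = 0.561, x3 = 0.9049, x6 = 2.81.
Cost = 0.088·0.561 + 0.208·0.9049 + 0.179·2.81 = 0.74058.

£0.741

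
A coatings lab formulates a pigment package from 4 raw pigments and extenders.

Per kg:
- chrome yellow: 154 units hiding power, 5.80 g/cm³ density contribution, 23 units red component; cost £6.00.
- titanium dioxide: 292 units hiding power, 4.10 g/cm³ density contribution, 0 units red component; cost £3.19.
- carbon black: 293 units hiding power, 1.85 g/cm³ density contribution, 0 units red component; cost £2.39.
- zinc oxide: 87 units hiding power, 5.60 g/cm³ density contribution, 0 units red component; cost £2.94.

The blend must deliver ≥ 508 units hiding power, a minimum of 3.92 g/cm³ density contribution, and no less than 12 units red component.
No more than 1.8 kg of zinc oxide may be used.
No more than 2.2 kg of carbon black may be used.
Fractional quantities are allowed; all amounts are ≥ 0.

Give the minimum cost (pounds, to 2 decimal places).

£6.62

Set it up as a linear program. Let x1 = kg of chrome yellow, x2 = kg of titanium dioxide, x3 = kg of carbon black, x4 = kg of zinc oxide.
Minimize 6x1 + 3.19x2 + 2.39x3 + 2.94x4 s.t.:
  154x1 + 292x2 + 293x3 + 87x4 ≥ 508   (hiding power)
  5.8x1 + 4.1x2 + 1.85x3 + 5.6x4 ≥ 3.92   (density contribution)
  23x1 ≥ 12   (red component)
  x4 ≤ 1.8
  x3 ≤ 2.2
  x1, x2, x3, x4 ≥ 0.
The cheapest feasible vertex uses only chrome yellow, carbon black; titanium dioxide, zinc oxide are not used. Binding constraints: hiding power and red component.
Solving gives x1 = 0.5217, x3 = 1.46.
Hence cost = 6·0.5217 + 2.39·1.46 = £6.6196.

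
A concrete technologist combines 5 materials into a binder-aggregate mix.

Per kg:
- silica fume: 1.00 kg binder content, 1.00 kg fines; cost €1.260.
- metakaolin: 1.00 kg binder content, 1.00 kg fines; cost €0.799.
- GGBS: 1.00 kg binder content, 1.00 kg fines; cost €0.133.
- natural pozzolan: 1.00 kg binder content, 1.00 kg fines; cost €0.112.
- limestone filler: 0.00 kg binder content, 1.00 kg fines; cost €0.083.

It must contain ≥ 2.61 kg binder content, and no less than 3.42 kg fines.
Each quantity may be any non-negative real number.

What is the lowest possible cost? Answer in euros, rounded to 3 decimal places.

Let x1 = kg of silica fume, x2 = kg of metakaolin, x3 = kg of GGBS, x4 = kg of natural pozzolan, x5 = kg of limestone filler.
min 1.26x1 + 0.799x2 + 0.133x3 + 0.112x4 + 0.083x5 with:
  1x1 + 1x2 + 1x3 + 1x4 ≥ 2.61   (binder content)
  1x1 + 1x2 + 1x3 + 1x4 + 1x5 ≥ 3.42   (fines)
  x1, x2, x3, x4, x5 ≥ 0.
The minimum-cost mix takes nothing from silica fume, metakaolin, GGBS — only natural pozzolan, limestone filler. The binder content and fines requirements are met with equality.
So natural pozzolan = 2.61 kg, limestone filler = 0.81 kg.
Hence cost = 0.112·2.61 + 0.083·0.81 = €0.35955.

€0.360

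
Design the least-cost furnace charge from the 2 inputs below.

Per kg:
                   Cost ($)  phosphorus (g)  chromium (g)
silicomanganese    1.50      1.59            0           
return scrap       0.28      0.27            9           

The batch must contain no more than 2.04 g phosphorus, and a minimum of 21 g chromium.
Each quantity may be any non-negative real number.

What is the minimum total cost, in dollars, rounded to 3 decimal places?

Set it up as a linear program. Let x1 = kg of silicomanganese, x2 = kg of return scrap.
Minimise 1.5x1 + 0.28x2 with:
  1.59x1 + 0.27x2 ≤ 2.04   (phosphorus)
  9x2 ≥ 21   (chromium)
  x1, x2 ≥ 0.
The cheapest feasible vertex uses only return scrap; silicomanganese is not used. Binding constraint: chromium.
So return scrap = 2.333 kg.
Cost = 0.28·2.333 = 0.65324.

$0.653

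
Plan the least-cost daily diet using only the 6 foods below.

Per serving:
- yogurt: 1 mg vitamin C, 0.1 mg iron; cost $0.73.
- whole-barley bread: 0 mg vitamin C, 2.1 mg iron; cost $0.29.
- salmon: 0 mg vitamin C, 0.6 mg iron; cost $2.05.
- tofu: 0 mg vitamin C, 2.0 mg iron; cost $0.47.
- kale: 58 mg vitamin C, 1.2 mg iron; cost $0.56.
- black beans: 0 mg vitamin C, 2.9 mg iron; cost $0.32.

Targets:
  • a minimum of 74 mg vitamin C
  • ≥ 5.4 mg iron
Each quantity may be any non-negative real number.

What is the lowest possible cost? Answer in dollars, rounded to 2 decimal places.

$1.14

Let x1 = servings of yogurt, x2 = servings of whole-barley bread, x3 = servings of salmon, x4 = servings of tofu, x5 = servings of kale, x6 = servings of black beans.
Minimize 0.73x1 + 0.29x2 + 2.05x3 + 0.47x4 + 0.56x5 + 0.32x6 subject to:
  1x1 + 58x5 ≥ 74   (vitamin C)
  0.1x1 + 2.1x2 + 0.6x3 + 2x4 + 1.2x5 + 2.9x6 ≥ 5.4   (iron)
  x1, x2, x3, x4, x5, x6 ≥ 0.
At the optimum only kale, black beans are positive (yogurt, whole-barley bread, salmon, tofu = 0). Binding constraints: vitamin C and iron.
That vertex is x5 = 1.276, x6 = 1.334.
Cost = 0.56·1.276 + 0.32·1.334 = 1.1414.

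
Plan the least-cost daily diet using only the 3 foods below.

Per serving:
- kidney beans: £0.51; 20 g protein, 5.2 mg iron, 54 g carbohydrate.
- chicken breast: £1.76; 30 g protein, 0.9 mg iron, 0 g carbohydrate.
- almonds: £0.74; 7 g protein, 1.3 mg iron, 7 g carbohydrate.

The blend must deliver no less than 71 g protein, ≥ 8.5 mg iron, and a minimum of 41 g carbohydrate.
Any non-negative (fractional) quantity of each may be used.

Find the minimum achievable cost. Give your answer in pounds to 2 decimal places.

Let x1 = servings of kidney beans, x2 = servings of chicken breast, x3 = servings of almonds.
Minimise 0.51x1 + 1.76x2 + 0.74x3 with:
  20x1 + 30x2 + 7x3 ≥ 71   (protein)
  5.2x1 + 0.9x2 + 1.3x3 ≥ 8.5   (iron)
  54x1 + 7x3 ≥ 41   (carbohydrate)
  x1, x2, x3 ≥ 0.
The minimum-cost mix takes nothing from chicken breast, almonds — only kidney beans. The protein requirement is met with equality.
Solving gives x1 = 3.55.
Hence cost = 0.51·3.55 = £1.8105.

£1.81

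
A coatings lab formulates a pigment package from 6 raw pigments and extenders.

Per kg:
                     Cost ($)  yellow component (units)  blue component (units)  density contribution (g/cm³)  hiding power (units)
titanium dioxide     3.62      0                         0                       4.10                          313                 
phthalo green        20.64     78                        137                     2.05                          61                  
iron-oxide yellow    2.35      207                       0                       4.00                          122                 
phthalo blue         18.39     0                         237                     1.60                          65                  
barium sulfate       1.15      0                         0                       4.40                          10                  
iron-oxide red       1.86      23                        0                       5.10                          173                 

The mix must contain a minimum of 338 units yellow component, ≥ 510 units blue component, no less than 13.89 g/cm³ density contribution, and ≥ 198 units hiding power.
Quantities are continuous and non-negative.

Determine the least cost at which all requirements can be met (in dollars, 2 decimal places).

Set it up as a linear program. Let x1 = kg of titanium dioxide, x2 = kg of phthalo green, x3 = kg of iron-oxide yellow, x4 = kg of phthalo blue, x5 = kg of barium sulfate, x6 = kg of iron-oxide red.
Minimise 3.62x1 + 20.64x2 + 2.35x3 + 18.39x4 + 1.15x5 + 1.86x6 with:
  78x2 + 207x3 + 23x6 ≥ 338   (yellow component)
  137x2 + 237x4 ≥ 510   (blue component)
  4.1x1 + 2.05x2 + 4x3 + 1.6x4 + 4.4x5 + 5.1x6 ≥ 13.89   (density contribution)
  313x1 + 61x2 + 122x3 + 65x4 + 10x5 + 173x6 ≥ 198   (hiding power)
  x1, x2, x3, x4, x5, x6 ≥ 0.
At the optimum only iron-oxide yellow, phthalo blue, barium sulfate are positive (titanium dioxide, phthalo green, iron-oxide red = 0). There the yellow component, blue component, density contribution constraints are tight.
So iron-oxide yellow = 1.6329 kg, phthalo blue = 2.1519 kg, barium sulfate = 0.8899 kg.
Cost = 2.35·1.6329 + 18.39·2.1519 + 1.15·0.8899 = 44.4341.

$44.43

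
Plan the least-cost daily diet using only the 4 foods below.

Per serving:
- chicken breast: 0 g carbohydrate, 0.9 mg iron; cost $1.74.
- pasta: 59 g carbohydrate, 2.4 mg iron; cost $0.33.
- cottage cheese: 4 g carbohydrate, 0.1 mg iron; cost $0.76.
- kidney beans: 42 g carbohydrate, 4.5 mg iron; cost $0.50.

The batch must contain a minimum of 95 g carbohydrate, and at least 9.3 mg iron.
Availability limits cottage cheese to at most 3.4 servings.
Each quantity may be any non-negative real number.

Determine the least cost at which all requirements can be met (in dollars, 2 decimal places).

$1.05

Set it up as a linear program. Let x1 = servings of chicken breast, x2 = servings of pasta, x3 = servings of cottage cheese, x4 = servings of kidney beans.
min 1.74x1 + 0.33x2 + 0.76x3 + 0.5x4 with:
  59x2 + 4x3 + 42x4 ≥ 95   (carbohydrate)
  0.9x1 + 2.4x2 + 0.1x3 + 4.5x4 ≥ 9.3   (iron)
  x3 ≤ 3.4
  x1, x2, x3, x4 ≥ 0.
The minimum-cost mix takes nothing from chicken breast, cottage cheese — only pasta, kidney beans. The carbohydrate and iron requirements are met with equality.
Solving gives x2 = 0.224, x4 = 1.947.
Objective = 0.33·0.224 + 0.5·1.947 = 1.0474.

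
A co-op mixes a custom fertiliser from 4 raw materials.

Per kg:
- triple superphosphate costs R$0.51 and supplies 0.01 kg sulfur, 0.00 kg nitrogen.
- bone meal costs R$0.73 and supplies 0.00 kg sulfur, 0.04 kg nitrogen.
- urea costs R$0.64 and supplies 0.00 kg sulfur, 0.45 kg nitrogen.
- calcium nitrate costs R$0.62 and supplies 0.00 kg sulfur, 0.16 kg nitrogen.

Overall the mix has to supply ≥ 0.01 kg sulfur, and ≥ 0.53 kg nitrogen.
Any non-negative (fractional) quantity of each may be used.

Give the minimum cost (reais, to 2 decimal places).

Set it up as a linear program. Let x1 = kg of triple superphosphate, x2 = kg of bone meal, x3 = kg of urea, x4 = kg of calcium nitrate.
Minimise 0.51x1 + 0.73x2 + 0.64x3 + 0.62x4 s.t.:
  0.01x1 ≥ 0.01   (sulfur)
  0.04x2 + 0.45x3 + 0.16x4 ≥ 0.53   (nitrogen)
  x1, x2, x3, x4 ≥ 0.
The optimal basis is {triple superphosphate, urea}; bone meal, calcium nitrate drop out. There the sulfur and nitrogen constraints are tight.
So triple superphosphate = 1 kg, urea = 1.178 kg.
Total cost: 0.51·1 + 0.64·1.178 = 1.2639.

R$1.26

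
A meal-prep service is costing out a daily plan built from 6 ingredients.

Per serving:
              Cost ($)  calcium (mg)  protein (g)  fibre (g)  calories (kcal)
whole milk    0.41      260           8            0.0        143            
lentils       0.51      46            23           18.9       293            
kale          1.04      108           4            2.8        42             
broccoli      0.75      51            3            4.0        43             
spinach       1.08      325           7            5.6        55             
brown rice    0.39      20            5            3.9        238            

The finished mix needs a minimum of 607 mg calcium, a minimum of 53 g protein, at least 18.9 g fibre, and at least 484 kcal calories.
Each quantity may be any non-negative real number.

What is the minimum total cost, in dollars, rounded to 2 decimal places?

$1.65

Let x1 = servings of whole milk, x2 = servings of lentils, x3 = servings of kale, x4 = servings of broccoli, x5 = servings of spinach, x6 = servings of brown rice.
Minimize 0.41x1 + 0.51x2 + 1.04x3 + 0.75x4 + 1.08x5 + 0.39x6 s.t.:
  260x1 + 46x2 + 108x3 + 51x4 + 325x5 + 20x6 ≥ 607   (calcium)
  8x1 + 23x2 + 4x3 + 3x4 + 7x5 + 5x6 ≥ 53   (protein)
  18.9x2 + 2.8x3 + 4x4 + 5.6x5 + 3.9x6 ≥ 18.9   (fibre)
  143x1 + 293x2 + 42x3 + 43x4 + 55x5 + 238x6 ≥ 484   (calories)
  x1, x2, x3, x4, x5, x6 ≥ 0.
At the optimum only whole milk, lentils are positive (kale, broccoli, spinach, brown rice = 0). Binding constraints: calcium and protein.
So whole milk = 2.053 servings, lentils = 1.59 servings.
Total cost: 0.41·2.053 + 0.51·1.59 = 1.6526.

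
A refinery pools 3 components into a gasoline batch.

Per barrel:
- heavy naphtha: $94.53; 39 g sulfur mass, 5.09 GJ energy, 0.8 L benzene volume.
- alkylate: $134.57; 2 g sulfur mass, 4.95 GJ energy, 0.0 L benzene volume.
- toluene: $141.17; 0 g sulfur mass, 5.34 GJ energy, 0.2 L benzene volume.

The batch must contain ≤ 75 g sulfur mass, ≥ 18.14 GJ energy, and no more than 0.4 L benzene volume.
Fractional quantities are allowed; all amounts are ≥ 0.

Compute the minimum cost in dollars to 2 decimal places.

Treat it as an LP. Let x1 = barrels of heavy naphtha, x2 = barrels of alkylate, x3 = barrels of toluene.
min 94.53x1 + 134.57x2 + 141.17x3 subject to:
  39x1 + 2x2 ≤ 75   (sulfur mass)
  5.09x1 + 4.95x2 + 5.34x3 ≥ 18.14   (energy)
  0.8x1 + 0.2x3 ≤ 0.4   (benzene volume)
  x1, x2, x3 ≥ 0.
The optimal basis is {heavy naphtha, alkylate}; toluene drops out. Binding constraints: energy and benzene volume.
That vertex is x1 = 0.5, x2 = 3.1505.
Objective = 94.53·0.5 + 134.57·3.1505 = 471.2278.

$471.23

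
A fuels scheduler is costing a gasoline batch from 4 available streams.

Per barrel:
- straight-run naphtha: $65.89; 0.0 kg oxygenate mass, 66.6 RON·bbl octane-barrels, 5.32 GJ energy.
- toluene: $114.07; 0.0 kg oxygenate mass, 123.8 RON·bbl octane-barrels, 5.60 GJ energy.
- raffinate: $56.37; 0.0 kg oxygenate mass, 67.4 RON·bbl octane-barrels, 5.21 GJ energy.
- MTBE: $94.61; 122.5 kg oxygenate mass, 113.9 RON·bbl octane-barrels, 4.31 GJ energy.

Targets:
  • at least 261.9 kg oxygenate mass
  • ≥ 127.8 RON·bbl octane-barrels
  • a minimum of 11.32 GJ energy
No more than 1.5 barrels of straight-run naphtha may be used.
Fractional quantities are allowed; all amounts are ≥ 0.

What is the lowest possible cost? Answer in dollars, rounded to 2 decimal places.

Let x1 = barrels of straight-run naphtha, x2 = barrels of toluene, x3 = barrels of raffinate, x4 = barrels of MTBE.
Minimize 65.89x1 + 114.07x2 + 56.37x3 + 94.61x4 s.t.:
  122.5x4 ≥ 261.9   (oxygenate mass)
  66.6x1 + 123.8x2 + 67.4x3 + 113.9x4 ≥ 127.8   (octane-barrels)
  5.32x1 + 5.6x2 + 5.21x3 + 4.31x4 ≥ 11.32   (energy)
  x1 ≤ 1.5
  x1, x2, x3, x4 ≥ 0.
The cheapest feasible vertex uses only raffinate, MTBE; straight-run naphtha, toluene are not used. The oxygenate mass and energy requirements are met with equality.
That vertex is x3 = 0.404107, x4 = 2.13796.
Hence cost = 56.37·0.404107 + 94.61·2.13796 = $225.0519.

$225.05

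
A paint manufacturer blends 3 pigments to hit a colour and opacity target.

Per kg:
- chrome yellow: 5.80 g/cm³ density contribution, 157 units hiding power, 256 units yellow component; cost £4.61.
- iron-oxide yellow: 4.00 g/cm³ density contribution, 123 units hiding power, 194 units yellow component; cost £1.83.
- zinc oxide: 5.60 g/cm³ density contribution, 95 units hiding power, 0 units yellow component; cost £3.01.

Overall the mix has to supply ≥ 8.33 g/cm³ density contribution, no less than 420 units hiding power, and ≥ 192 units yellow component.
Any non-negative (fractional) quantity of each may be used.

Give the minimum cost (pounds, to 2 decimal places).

This is a linear program. Let x1 = kg of chrome yellow, x2 = kg of iron-oxide yellow, x3 = kg of zinc oxide.
Minimise 4.61x1 + 1.83x2 + 3.01x3 with:
  5.8x1 + 4x2 + 5.6x3 ≥ 8.33   (density contribution)
  157x1 + 123x2 + 95x3 ≥ 420   (hiding power)
  256x1 + 194x2 ≥ 192   (yellow component)
  x1, x2, x3 ≥ 0.
The cheapest feasible vertex uses only iron-oxide yellow; chrome yellow, zinc oxide are not used. Binding constraint: hiding power.
Solving gives x2 = 3.415.
Total cost: 1.83·3.415 = 6.2495.

£6.25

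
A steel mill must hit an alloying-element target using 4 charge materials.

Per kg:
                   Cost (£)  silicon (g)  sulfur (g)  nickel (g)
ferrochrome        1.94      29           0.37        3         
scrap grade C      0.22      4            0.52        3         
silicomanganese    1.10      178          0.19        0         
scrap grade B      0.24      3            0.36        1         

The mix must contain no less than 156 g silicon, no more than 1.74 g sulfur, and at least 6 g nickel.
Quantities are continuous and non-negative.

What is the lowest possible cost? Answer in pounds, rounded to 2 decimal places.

Treat it as an LP. Let x1 = kg of ferrochrome, x2 = kg of scrap grade C, x3 = kg of silicomanganese, x4 = kg of scrap grade B.
min 1.94x1 + 0.22x2 + 1.1x3 + 0.24x4 with:
  29x1 + 4x2 + 178x3 + 3x4 ≥ 156   (silicon)
  0.37x1 + 0.52x2 + 0.19x3 + 0.36x4 ≤ 1.74   (sulfur)
  3x1 + 3x2 + 1x4 ≥ 6   (nickel)
  x1, x2, x3, x4 ≥ 0.
The optimal basis is {scrap grade C, silicomanganese}; ferrochrome, scrap grade B drop out. Binding constraints: silicon and nickel.
That vertex is x2 = 2, x3 = 0.8315.
Cost = 0.22·2 + 1.1·0.8315 = 1.3547.

£1.35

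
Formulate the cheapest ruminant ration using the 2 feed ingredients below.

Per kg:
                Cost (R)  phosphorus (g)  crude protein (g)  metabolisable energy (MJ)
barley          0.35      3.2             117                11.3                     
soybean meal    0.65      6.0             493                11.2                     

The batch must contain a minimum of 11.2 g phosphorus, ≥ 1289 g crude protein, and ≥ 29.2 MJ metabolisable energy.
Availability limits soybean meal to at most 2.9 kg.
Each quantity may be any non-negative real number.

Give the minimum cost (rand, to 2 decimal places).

Let x1 = kg of barley, x2 = kg of soybean meal.
min 0.35x1 + 0.65x2 with:
  3.2x1 + 6x2 ≥ 11.2   (phosphorus)
  117x1 + 493x2 ≥ 1289   (crude protein)
  11.3x1 + 11.2x2 ≥ 29.2   (metabolisable energy)
  x2 ≤ 2.9
  x1, x2 ≥ 0.
The optimal basis is {soybean meal}; barley drops out. Binding constraint: crude protein.
Optimal quantities: soybean meal = 2.615 kg.
Objective = 0.65·2.615 = 1.6998.

R1.70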